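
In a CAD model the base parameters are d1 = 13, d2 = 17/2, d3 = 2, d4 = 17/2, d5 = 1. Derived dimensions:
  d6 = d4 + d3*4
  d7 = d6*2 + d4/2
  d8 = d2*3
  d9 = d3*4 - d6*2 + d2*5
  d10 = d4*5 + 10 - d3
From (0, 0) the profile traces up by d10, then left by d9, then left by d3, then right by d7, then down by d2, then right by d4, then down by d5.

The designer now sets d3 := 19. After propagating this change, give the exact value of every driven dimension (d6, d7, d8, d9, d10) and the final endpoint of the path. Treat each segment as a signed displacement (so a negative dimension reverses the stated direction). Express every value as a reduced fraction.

Apply edit: d3 := 19
  d6 = d4 + d3*4 = 169/2
  d7 = d6*2 + d4/2 = 693/4
  d8 = d2*3 = 51/2
  d9 = d3*4 - d6*2 + d2*5 = -101/2
  d10 = d4*5 + 10 - d3 = 67/2
Walk from origin (0, 0):
  seg 1: up by d10 = 67/2 → (0, 67/2)
  seg 2: left by d9 = -101/2 → (101/2, 67/2)
  seg 3: left by d3 = 19 → (63/2, 67/2)
  seg 4: right by d7 = 693/4 → (819/4, 67/2)
  seg 5: down by d2 = 17/2 → (819/4, 25)
  seg 6: right by d4 = 17/2 → (853/4, 25)
  seg 7: down by d5 = 1 → (853/4, 24)

d6 = 169/2
d7 = 693/4
d8 = 51/2
d9 = -101/2
d10 = 67/2
endpoint = (853/4, 24)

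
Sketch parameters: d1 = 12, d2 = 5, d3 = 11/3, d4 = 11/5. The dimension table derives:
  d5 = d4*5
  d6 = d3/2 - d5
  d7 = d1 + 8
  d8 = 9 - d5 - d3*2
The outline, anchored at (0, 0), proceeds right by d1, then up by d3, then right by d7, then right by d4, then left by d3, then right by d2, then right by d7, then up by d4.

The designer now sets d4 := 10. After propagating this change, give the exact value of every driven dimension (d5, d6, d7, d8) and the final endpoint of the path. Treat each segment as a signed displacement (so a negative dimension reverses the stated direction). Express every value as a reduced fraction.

Apply edit: d4 := 10
  d5 = d4*5 = 50
  d6 = d3/2 - d5 = -289/6
  d7 = d1 + 8 = 20
  d8 = 9 - d5 - d3*2 = -145/3
Walk from origin (0, 0):
  seg 1: right by d1 = 12 → (12, 0)
  seg 2: up by d3 = 11/3 → (12, 11/3)
  seg 3: right by d7 = 20 → (32, 11/3)
  seg 4: right by d4 = 10 → (42, 11/3)
  seg 5: left by d3 = 11/3 → (115/3, 11/3)
  seg 6: right by d2 = 5 → (130/3, 11/3)
  seg 7: right by d7 = 20 → (190/3, 11/3)
  seg 8: up by d4 = 10 → (190/3, 41/3)

d5 = 50
d6 = -289/6
d7 = 20
d8 = -145/3
endpoint = (190/3, 41/3)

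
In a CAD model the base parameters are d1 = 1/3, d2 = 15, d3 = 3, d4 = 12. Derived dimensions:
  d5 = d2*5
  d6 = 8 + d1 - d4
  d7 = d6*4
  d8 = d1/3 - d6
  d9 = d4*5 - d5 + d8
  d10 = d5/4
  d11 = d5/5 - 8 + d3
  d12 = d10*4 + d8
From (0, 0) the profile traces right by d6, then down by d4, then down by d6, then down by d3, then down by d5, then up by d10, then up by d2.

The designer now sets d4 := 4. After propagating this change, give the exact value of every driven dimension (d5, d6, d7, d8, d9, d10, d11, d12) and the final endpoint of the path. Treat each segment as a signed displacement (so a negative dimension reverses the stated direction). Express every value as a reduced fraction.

d5 = 75
d6 = 13/3
d7 = 52/3
d8 = -38/9
d9 = -533/9
d10 = 75/4
d11 = 10
d12 = 637/9
endpoint = (13/3, -631/12)

Apply edit: d4 := 4
  d5 = d2*5 = 75
  d6 = 8 + d1 - d4 = 13/3
  d7 = d6*4 = 52/3
  d8 = d1/3 - d6 = -38/9
  d9 = d4*5 - d5 + d8 = -533/9
  d10 = d5/4 = 75/4
  d11 = d5/5 - 8 + d3 = 10
  d12 = d10*4 + d8 = 637/9
Walk from origin (0, 0):
  seg 1: right by d6 = 13/3 → (13/3, 0)
  seg 2: down by d4 = 4 → (13/3, -4)
  seg 3: down by d6 = 13/3 → (13/3, -25/3)
  seg 4: down by d3 = 3 → (13/3, -34/3)
  seg 5: down by d5 = 75 → (13/3, -259/3)
  seg 6: up by d10 = 75/4 → (13/3, -811/12)
  seg 7: up by d2 = 15 → (13/3, -631/12)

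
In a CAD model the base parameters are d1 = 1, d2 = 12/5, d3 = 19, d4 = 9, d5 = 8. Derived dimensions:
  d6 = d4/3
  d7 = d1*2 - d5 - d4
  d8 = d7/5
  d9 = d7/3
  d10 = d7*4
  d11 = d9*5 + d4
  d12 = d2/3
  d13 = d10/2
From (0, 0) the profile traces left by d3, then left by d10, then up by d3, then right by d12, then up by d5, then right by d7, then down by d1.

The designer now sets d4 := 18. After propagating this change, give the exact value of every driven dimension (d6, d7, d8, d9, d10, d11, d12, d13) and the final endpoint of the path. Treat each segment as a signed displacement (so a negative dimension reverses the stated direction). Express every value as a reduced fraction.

d6 = 6
d7 = -24
d8 = -24/5
d9 = -8
d10 = -96
d11 = -22
d12 = 4/5
d13 = -48
endpoint = (269/5, 26)

Apply edit: d4 := 18
  d6 = d4/3 = 6
  d7 = d1*2 - d5 - d4 = -24
  d8 = d7/5 = -24/5
  d9 = d7/3 = -8
  d10 = d7*4 = -96
  d11 = d9*5 + d4 = -22
  d12 = d2/3 = 4/5
  d13 = d10/2 = -48
Walk from origin (0, 0):
  seg 1: left by d3 = 19 → (-19, 0)
  seg 2: left by d10 = -96 → (77, 0)
  seg 3: up by d3 = 19 → (77, 19)
  seg 4: right by d12 = 4/5 → (389/5, 19)
  seg 5: up by d5 = 8 → (389/5, 27)
  seg 6: right by d7 = -24 → (269/5, 27)
  seg 7: down by d1 = 1 → (269/5, 26)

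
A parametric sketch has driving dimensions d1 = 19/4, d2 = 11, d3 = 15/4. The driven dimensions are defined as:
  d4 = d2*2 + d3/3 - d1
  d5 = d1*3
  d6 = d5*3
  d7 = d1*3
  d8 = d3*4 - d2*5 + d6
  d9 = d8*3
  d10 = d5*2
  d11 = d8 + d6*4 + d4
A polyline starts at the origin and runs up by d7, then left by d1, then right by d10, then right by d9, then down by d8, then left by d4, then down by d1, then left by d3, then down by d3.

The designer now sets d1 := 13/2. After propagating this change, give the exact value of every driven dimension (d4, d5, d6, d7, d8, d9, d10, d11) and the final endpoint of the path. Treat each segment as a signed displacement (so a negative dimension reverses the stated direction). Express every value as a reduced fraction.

Apply edit: d1 := 13/2
  d4 = d2*2 + d3/3 - d1 = 67/4
  d5 = d1*3 = 39/2
  d6 = d5*3 = 117/2
  d7 = d1*3 = 39/2
  d8 = d3*4 - d2*5 + d6 = 37/2
  d9 = d8*3 = 111/2
  d10 = d5*2 = 39
  d11 = d8 + d6*4 + d4 = 1077/4
Walk from origin (0, 0):
  seg 1: up by d7 = 39/2 → (0, 39/2)
  seg 2: left by d1 = 13/2 → (-13/2, 39/2)
  seg 3: right by d10 = 39 → (65/2, 39/2)
  seg 4: right by d9 = 111/2 → (88, 39/2)
  seg 5: down by d8 = 37/2 → (88, 1)
  seg 6: left by d4 = 67/4 → (285/4, 1)
  seg 7: down by d1 = 13/2 → (285/4, -11/2)
  seg 8: left by d3 = 15/4 → (135/2, -11/2)
  seg 9: down by d3 = 15/4 → (135/2, -37/4)

d4 = 67/4
d5 = 39/2
d6 = 117/2
d7 = 39/2
d8 = 37/2
d9 = 111/2
d10 = 39
d11 = 1077/4
endpoint = (135/2, -37/4)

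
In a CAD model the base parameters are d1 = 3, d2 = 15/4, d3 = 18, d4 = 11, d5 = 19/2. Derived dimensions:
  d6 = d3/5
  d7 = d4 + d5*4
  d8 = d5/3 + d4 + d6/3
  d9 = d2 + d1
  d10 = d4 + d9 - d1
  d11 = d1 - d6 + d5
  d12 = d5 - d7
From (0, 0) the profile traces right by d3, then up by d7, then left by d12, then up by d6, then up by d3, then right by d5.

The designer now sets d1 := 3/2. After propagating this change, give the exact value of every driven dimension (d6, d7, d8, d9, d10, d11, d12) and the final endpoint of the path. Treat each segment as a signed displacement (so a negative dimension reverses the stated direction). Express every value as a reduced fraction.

Apply edit: d1 := 3/2
  d6 = d3/5 = 18/5
  d7 = d4 + d5*4 = 49
  d8 = d5/3 + d4 + d6/3 = 461/30
  d9 = d2 + d1 = 21/4
  d10 = d4 + d9 - d1 = 59/4
  d11 = d1 - d6 + d5 = 37/5
  d12 = d5 - d7 = -79/2
Walk from origin (0, 0):
  seg 1: right by d3 = 18 → (18, 0)
  seg 2: up by d7 = 49 → (18, 49)
  seg 3: left by d12 = -79/2 → (115/2, 49)
  seg 4: up by d6 = 18/5 → (115/2, 263/5)
  seg 5: up by d3 = 18 → (115/2, 353/5)
  seg 6: right by d5 = 19/2 → (67, 353/5)

d6 = 18/5
d7 = 49
d8 = 461/30
d9 = 21/4
d10 = 59/4
d11 = 37/5
d12 = -79/2
endpoint = (67, 353/5)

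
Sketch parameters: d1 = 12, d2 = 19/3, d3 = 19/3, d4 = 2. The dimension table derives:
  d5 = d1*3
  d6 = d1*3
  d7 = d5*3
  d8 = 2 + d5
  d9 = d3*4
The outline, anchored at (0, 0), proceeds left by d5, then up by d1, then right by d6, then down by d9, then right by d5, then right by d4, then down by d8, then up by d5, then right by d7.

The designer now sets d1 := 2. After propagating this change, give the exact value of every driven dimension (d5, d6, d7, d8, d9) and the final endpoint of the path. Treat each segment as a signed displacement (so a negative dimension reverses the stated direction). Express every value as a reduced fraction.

d5 = 6
d6 = 6
d7 = 18
d8 = 8
d9 = 76/3
endpoint = (26, -76/3)

Apply edit: d1 := 2
  d5 = d1*3 = 6
  d6 = d1*3 = 6
  d7 = d5*3 = 18
  d8 = 2 + d5 = 8
  d9 = d3*4 = 76/3
Walk from origin (0, 0):
  seg 1: left by d5 = 6 → (-6, 0)
  seg 2: up by d1 = 2 → (-6, 2)
  seg 3: right by d6 = 6 → (0, 2)
  seg 4: down by d9 = 76/3 → (0, -70/3)
  seg 5: right by d5 = 6 → (6, -70/3)
  seg 6: right by d4 = 2 → (8, -70/3)
  seg 7: down by d8 = 8 → (8, -94/3)
  seg 8: up by d5 = 6 → (8, -76/3)
  seg 9: right by d7 = 18 → (26, -76/3)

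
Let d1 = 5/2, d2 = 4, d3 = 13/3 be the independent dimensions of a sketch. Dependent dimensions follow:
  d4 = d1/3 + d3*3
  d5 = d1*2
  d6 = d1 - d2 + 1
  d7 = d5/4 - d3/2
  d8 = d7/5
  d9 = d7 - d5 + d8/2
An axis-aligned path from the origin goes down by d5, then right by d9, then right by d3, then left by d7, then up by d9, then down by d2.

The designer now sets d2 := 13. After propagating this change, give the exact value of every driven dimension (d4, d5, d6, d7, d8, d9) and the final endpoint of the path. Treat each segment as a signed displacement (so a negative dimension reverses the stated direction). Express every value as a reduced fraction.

Apply edit: d2 := 13
  d4 = d1/3 + d3*3 = 83/6
  d5 = d1*2 = 5
  d6 = d1 - d2 + 1 = -19/2
  d7 = d5/4 - d3/2 = -11/12
  d8 = d7/5 = -11/60
  d9 = d7 - d5 + d8/2 = -721/120
Walk from origin (0, 0):
  seg 1: down by d5 = 5 → (0, -5)
  seg 2: right by d9 = -721/120 → (-721/120, -5)
  seg 3: right by d3 = 13/3 → (-67/40, -5)
  seg 4: left by d7 = -11/12 → (-91/120, -5)
  seg 5: up by d9 = -721/120 → (-91/120, -1321/120)
  seg 6: down by d2 = 13 → (-91/120, -2881/120)

d4 = 83/6
d5 = 5
d6 = -19/2
d7 = -11/12
d8 = -11/60
d9 = -721/120
endpoint = (-91/120, -2881/120)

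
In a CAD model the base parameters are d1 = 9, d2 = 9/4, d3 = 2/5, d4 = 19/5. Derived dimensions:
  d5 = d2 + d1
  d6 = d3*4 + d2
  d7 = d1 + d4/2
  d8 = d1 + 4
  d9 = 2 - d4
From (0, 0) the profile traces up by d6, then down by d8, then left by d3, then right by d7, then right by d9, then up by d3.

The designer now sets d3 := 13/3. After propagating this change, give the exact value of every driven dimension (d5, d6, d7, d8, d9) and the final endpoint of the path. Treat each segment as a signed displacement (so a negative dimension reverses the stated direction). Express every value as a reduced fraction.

Apply edit: d3 := 13/3
  d5 = d2 + d1 = 45/4
  d6 = d3*4 + d2 = 235/12
  d7 = d1 + d4/2 = 109/10
  d8 = d1 + 4 = 13
  d9 = 2 - d4 = -9/5
Walk from origin (0, 0):
  seg 1: up by d6 = 235/12 → (0, 235/12)
  seg 2: down by d8 = 13 → (0, 79/12)
  seg 3: left by d3 = 13/3 → (-13/3, 79/12)
  seg 4: right by d7 = 109/10 → (197/30, 79/12)
  seg 5: right by d9 = -9/5 → (143/30, 79/12)
  seg 6: up by d3 = 13/3 → (143/30, 131/12)

d5 = 45/4
d6 = 235/12
d7 = 109/10
d8 = 13
d9 = -9/5
endpoint = (143/30, 131/12)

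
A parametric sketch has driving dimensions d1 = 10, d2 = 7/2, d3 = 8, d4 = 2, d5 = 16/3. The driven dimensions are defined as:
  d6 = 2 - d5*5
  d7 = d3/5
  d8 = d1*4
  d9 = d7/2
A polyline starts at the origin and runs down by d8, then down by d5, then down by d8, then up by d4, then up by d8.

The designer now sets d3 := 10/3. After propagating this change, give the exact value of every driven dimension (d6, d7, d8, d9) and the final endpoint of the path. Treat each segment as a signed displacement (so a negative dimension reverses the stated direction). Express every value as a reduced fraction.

d6 = -74/3
d7 = 2/3
d8 = 40
d9 = 1/3
endpoint = (0, -130/3)

Apply edit: d3 := 10/3
  d6 = 2 - d5*5 = -74/3
  d7 = d3/5 = 2/3
  d8 = d1*4 = 40
  d9 = d7/2 = 1/3
Walk from origin (0, 0):
  seg 1: down by d8 = 40 → (0, -40)
  seg 2: down by d5 = 16/3 → (0, -136/3)
  seg 3: down by d8 = 40 → (0, -256/3)
  seg 4: up by d4 = 2 → (0, -250/3)
  seg 5: up by d8 = 40 → (0, -130/3)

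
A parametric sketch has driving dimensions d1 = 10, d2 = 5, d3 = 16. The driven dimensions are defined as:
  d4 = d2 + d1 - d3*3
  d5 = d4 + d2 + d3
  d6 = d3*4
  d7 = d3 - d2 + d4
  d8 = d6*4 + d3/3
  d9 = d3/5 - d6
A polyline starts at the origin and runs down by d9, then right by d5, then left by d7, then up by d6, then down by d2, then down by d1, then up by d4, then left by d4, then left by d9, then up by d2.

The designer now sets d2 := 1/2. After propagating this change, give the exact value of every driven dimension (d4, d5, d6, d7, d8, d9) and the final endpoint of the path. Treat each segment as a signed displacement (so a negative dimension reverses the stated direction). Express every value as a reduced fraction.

d4 = -75/2
d5 = -21
d6 = 64
d7 = -22
d8 = 784/3
d9 = -304/5
endpoint = (993/10, 773/10)

Apply edit: d2 := 1/2
  d4 = d2 + d1 - d3*3 = -75/2
  d5 = d4 + d2 + d3 = -21
  d6 = d3*4 = 64
  d7 = d3 - d2 + d4 = -22
  d8 = d6*4 + d3/3 = 784/3
  d9 = d3/5 - d6 = -304/5
Walk from origin (0, 0):
  seg 1: down by d9 = -304/5 → (0, 304/5)
  seg 2: right by d5 = -21 → (-21, 304/5)
  seg 3: left by d7 = -22 → (1, 304/5)
  seg 4: up by d6 = 64 → (1, 624/5)
  seg 5: down by d2 = 1/2 → (1, 1243/10)
  seg 6: down by d1 = 10 → (1, 1143/10)
  seg 7: up by d4 = -75/2 → (1, 384/5)
  seg 8: left by d4 = -75/2 → (77/2, 384/5)
  seg 9: left by d9 = -304/5 → (993/10, 384/5)
  seg 10: up by d2 = 1/2 → (993/10, 773/10)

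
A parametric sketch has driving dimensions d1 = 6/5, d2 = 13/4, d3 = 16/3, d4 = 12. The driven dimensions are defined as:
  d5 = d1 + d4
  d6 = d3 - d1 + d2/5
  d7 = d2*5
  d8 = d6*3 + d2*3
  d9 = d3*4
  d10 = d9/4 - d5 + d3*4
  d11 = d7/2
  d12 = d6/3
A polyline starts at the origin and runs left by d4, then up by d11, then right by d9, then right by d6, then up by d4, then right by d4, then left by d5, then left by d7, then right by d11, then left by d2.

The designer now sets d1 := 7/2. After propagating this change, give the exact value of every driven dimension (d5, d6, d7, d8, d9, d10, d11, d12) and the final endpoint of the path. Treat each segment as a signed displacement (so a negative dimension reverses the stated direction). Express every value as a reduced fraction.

d5 = 31/2
d6 = 149/60
d7 = 65/4
d8 = 86/5
d9 = 64/3
d10 = 67/6
d11 = 65/8
d12 = 149/180
endpoint = (-367/120, 161/8)

Apply edit: d1 := 7/2
  d5 = d1 + d4 = 31/2
  d6 = d3 - d1 + d2/5 = 149/60
  d7 = d2*5 = 65/4
  d8 = d6*3 + d2*3 = 86/5
  d9 = d3*4 = 64/3
  d10 = d9/4 - d5 + d3*4 = 67/6
  d11 = d7/2 = 65/8
  d12 = d6/3 = 149/180
Walk from origin (0, 0):
  seg 1: left by d4 = 12 → (-12, 0)
  seg 2: up by d11 = 65/8 → (-12, 65/8)
  seg 3: right by d9 = 64/3 → (28/3, 65/8)
  seg 4: right by d6 = 149/60 → (709/60, 65/8)
  seg 5: up by d4 = 12 → (709/60, 161/8)
  seg 6: right by d4 = 12 → (1429/60, 161/8)
  seg 7: left by d5 = 31/2 → (499/60, 161/8)
  seg 8: left by d7 = 65/4 → (-119/15, 161/8)
  seg 9: right by d11 = 65/8 → (23/120, 161/8)
  seg 10: left by d2 = 13/4 → (-367/120, 161/8)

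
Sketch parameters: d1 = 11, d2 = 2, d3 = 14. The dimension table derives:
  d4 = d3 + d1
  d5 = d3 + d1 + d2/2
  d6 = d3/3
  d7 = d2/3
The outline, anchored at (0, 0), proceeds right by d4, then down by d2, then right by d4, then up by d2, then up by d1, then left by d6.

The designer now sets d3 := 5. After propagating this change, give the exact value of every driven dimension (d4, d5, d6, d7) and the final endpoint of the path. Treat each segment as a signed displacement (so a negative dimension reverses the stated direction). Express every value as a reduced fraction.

Apply edit: d3 := 5
  d4 = d3 + d1 = 16
  d5 = d3 + d1 + d2/2 = 17
  d6 = d3/3 = 5/3
  d7 = d2/3 = 2/3
Walk from origin (0, 0):
  seg 1: right by d4 = 16 → (16, 0)
  seg 2: down by d2 = 2 → (16, -2)
  seg 3: right by d4 = 16 → (32, -2)
  seg 4: up by d2 = 2 → (32, 0)
  seg 5: up by d1 = 11 → (32, 11)
  seg 6: left by d6 = 5/3 → (91/3, 11)

d4 = 16
d5 = 17
d6 = 5/3
d7 = 2/3
endpoint = (91/3, 11)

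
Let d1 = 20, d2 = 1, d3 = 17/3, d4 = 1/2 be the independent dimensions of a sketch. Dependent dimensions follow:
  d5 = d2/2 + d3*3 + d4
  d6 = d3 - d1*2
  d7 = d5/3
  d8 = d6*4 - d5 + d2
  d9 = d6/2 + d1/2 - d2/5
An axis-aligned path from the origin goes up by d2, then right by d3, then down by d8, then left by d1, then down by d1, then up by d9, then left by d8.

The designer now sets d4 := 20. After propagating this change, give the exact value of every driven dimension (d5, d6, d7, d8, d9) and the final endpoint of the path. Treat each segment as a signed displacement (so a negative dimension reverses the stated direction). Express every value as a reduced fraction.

d5 = 75/2
d6 = -103/3
d7 = 25/2
d8 = -1043/6
d9 = -221/30
endpoint = (319/2, 2212/15)

Apply edit: d4 := 20
  d5 = d2/2 + d3*3 + d4 = 75/2
  d6 = d3 - d1*2 = -103/3
  d7 = d5/3 = 25/2
  d8 = d6*4 - d5 + d2 = -1043/6
  d9 = d6/2 + d1/2 - d2/5 = -221/30
Walk from origin (0, 0):
  seg 1: up by d2 = 1 → (0, 1)
  seg 2: right by d3 = 17/3 → (17/3, 1)
  seg 3: down by d8 = -1043/6 → (17/3, 1049/6)
  seg 4: left by d1 = 20 → (-43/3, 1049/6)
  seg 5: down by d1 = 20 → (-43/3, 929/6)
  seg 6: up by d9 = -221/30 → (-43/3, 2212/15)
  seg 7: left by d8 = -1043/6 → (319/2, 2212/15)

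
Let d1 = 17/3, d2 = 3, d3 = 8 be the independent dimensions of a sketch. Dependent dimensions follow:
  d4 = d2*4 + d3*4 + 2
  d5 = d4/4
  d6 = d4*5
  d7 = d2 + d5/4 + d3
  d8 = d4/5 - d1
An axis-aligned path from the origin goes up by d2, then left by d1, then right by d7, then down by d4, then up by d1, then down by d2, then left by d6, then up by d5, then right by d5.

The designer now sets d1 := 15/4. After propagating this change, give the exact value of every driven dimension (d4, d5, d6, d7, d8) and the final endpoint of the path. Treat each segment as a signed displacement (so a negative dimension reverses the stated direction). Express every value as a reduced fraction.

Apply edit: d1 := 15/4
  d4 = d2*4 + d3*4 + 2 = 46
  d5 = d4/4 = 23/2
  d6 = d4*5 = 230
  d7 = d2 + d5/4 + d3 = 111/8
  d8 = d4/5 - d1 = 109/20
Walk from origin (0, 0):
  seg 1: up by d2 = 3 → (0, 3)
  seg 2: left by d1 = 15/4 → (-15/4, 3)
  seg 3: right by d7 = 111/8 → (81/8, 3)
  seg 4: down by d4 = 46 → (81/8, -43)
  seg 5: up by d1 = 15/4 → (81/8, -157/4)
  seg 6: down by d2 = 3 → (81/8, -169/4)
  seg 7: left by d6 = 230 → (-1759/8, -169/4)
  seg 8: up by d5 = 23/2 → (-1759/8, -123/4)
  seg 9: right by d5 = 23/2 → (-1667/8, -123/4)

d4 = 46
d5 = 23/2
d6 = 230
d7 = 111/8
d8 = 109/20
endpoint = (-1667/8, -123/4)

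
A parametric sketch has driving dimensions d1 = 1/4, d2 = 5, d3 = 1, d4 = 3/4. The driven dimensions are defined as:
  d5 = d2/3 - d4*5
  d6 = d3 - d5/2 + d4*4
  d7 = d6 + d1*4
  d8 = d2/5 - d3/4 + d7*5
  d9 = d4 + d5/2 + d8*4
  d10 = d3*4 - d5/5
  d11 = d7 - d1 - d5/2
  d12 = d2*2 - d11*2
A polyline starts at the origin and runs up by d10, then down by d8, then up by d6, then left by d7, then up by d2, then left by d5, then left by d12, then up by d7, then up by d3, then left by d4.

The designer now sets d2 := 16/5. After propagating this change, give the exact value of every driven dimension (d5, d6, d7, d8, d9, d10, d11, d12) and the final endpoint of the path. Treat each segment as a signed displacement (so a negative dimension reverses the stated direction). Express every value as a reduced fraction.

d5 = -161/60
d6 = 641/120
d7 = 761/120
d8 = 19259/600
d9 = 76681/600
d10 = 1361/300
d11 = 223/30
d12 = -127/15
endpoint = (487/120, -7007/600)

Apply edit: d2 := 16/5
  d5 = d2/3 - d4*5 = -161/60
  d6 = d3 - d5/2 + d4*4 = 641/120
  d7 = d6 + d1*4 = 761/120
  d8 = d2/5 - d3/4 + d7*5 = 19259/600
  d9 = d4 + d5/2 + d8*4 = 76681/600
  d10 = d3*4 - d5/5 = 1361/300
  d11 = d7 - d1 - d5/2 = 223/30
  d12 = d2*2 - d11*2 = -127/15
Walk from origin (0, 0):
  seg 1: up by d10 = 1361/300 → (0, 1361/300)
  seg 2: down by d8 = 19259/600 → (0, -16537/600)
  seg 3: up by d6 = 641/120 → (0, -1111/50)
  seg 4: left by d7 = 761/120 → (-761/120, -1111/50)
  seg 5: up by d2 = 16/5 → (-761/120, -951/50)
  seg 6: left by d5 = -161/60 → (-439/120, -951/50)
  seg 7: left by d12 = -127/15 → (577/120, -951/50)
  seg 8: up by d7 = 761/120 → (577/120, -7607/600)
  seg 9: up by d3 = 1 → (577/120, -7007/600)
  seg 10: left by d4 = 3/4 → (487/120, -7007/600)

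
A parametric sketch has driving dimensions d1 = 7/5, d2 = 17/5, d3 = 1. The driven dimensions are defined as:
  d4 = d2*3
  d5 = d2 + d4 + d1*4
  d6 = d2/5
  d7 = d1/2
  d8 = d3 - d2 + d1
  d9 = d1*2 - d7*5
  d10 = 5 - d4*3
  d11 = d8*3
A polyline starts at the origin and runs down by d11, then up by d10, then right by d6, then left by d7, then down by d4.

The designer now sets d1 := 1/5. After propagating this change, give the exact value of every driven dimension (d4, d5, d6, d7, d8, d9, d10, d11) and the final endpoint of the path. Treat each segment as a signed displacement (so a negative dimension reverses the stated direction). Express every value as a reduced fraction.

Apply edit: d1 := 1/5
  d4 = d2*3 = 51/5
  d5 = d2 + d4 + d1*4 = 72/5
  d6 = d2/5 = 17/25
  d7 = d1/2 = 1/10
  d8 = d3 - d2 + d1 = -11/5
  d9 = d1*2 - d7*5 = -1/10
  d10 = 5 - d4*3 = -128/5
  d11 = d8*3 = -33/5
Walk from origin (0, 0):
  seg 1: down by d11 = -33/5 → (0, 33/5)
  seg 2: up by d10 = -128/5 → (0, -19)
  seg 3: right by d6 = 17/25 → (17/25, -19)
  seg 4: left by d7 = 1/10 → (29/50, -19)
  seg 5: down by d4 = 51/5 → (29/50, -146/5)

d4 = 51/5
d5 = 72/5
d6 = 17/25
d7 = 1/10
d8 = -11/5
d9 = -1/10
d10 = -128/5
d11 = -33/5
endpoint = (29/50, -146/5)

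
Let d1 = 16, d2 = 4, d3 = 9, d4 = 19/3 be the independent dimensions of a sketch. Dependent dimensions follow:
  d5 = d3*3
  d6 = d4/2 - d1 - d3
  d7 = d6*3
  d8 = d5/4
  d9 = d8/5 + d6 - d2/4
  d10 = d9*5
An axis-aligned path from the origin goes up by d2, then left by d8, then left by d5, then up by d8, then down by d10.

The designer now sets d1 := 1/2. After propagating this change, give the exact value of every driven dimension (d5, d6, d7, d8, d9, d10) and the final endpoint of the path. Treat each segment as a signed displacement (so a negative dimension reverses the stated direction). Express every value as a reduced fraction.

d5 = 27
d6 = -19/3
d7 = -19
d8 = 27/4
d9 = -359/60
d10 = -359/12
endpoint = (-135/4, 122/3)

Apply edit: d1 := 1/2
  d5 = d3*3 = 27
  d6 = d4/2 - d1 - d3 = -19/3
  d7 = d6*3 = -19
  d8 = d5/4 = 27/4
  d9 = d8/5 + d6 - d2/4 = -359/60
  d10 = d9*5 = -359/12
Walk from origin (0, 0):
  seg 1: up by d2 = 4 → (0, 4)
  seg 2: left by d8 = 27/4 → (-27/4, 4)
  seg 3: left by d5 = 27 → (-135/4, 4)
  seg 4: up by d8 = 27/4 → (-135/4, 43/4)
  seg 5: down by d10 = -359/12 → (-135/4, 122/3)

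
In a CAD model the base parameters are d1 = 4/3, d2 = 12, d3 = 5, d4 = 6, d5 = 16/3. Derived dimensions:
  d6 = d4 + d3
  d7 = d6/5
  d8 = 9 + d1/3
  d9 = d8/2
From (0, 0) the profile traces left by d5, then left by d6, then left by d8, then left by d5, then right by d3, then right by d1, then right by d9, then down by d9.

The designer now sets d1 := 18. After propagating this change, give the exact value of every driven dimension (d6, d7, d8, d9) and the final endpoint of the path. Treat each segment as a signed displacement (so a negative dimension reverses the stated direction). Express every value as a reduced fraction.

d6 = 11
d7 = 11/5
d8 = 15
d9 = 15/2
endpoint = (-37/6, -15/2)

Apply edit: d1 := 18
  d6 = d4 + d3 = 11
  d7 = d6/5 = 11/5
  d8 = 9 + d1/3 = 15
  d9 = d8/2 = 15/2
Walk from origin (0, 0):
  seg 1: left by d5 = 16/3 → (-16/3, 0)
  seg 2: left by d6 = 11 → (-49/3, 0)
  seg 3: left by d8 = 15 → (-94/3, 0)
  seg 4: left by d5 = 16/3 → (-110/3, 0)
  seg 5: right by d3 = 5 → (-95/3, 0)
  seg 6: right by d1 = 18 → (-41/3, 0)
  seg 7: right by d9 = 15/2 → (-37/6, 0)
  seg 8: down by d9 = 15/2 → (-37/6, -15/2)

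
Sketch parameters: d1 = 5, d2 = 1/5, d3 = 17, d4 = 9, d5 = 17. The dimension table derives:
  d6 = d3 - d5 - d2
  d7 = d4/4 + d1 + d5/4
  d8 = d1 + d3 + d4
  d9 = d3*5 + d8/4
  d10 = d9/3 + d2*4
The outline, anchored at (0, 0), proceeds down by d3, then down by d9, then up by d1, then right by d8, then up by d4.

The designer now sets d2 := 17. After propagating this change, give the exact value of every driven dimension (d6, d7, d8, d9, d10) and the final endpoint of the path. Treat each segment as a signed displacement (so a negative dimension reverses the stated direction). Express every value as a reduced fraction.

d6 = -17
d7 = 23/2
d8 = 31
d9 = 371/4
d10 = 1187/12
endpoint = (31, -383/4)

Apply edit: d2 := 17
  d6 = d3 - d5 - d2 = -17
  d7 = d4/4 + d1 + d5/4 = 23/2
  d8 = d1 + d3 + d4 = 31
  d9 = d3*5 + d8/4 = 371/4
  d10 = d9/3 + d2*4 = 1187/12
Walk from origin (0, 0):
  seg 1: down by d3 = 17 → (0, -17)
  seg 2: down by d9 = 371/4 → (0, -439/4)
  seg 3: up by d1 = 5 → (0, -419/4)
  seg 4: right by d8 = 31 → (31, -419/4)
  seg 5: up by d4 = 9 → (31, -383/4)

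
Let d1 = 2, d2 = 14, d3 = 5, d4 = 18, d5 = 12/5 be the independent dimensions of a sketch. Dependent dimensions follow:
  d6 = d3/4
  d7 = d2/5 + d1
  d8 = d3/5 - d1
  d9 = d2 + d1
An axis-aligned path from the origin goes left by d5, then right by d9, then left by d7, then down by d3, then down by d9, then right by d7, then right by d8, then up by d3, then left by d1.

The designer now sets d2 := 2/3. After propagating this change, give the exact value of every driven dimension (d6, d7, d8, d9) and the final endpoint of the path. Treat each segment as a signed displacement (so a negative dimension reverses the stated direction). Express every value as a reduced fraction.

d6 = 5/4
d7 = 32/15
d8 = -1
d9 = 8/3
endpoint = (-41/15, -8/3)

Apply edit: d2 := 2/3
  d6 = d3/4 = 5/4
  d7 = d2/5 + d1 = 32/15
  d8 = d3/5 - d1 = -1
  d9 = d2 + d1 = 8/3
Walk from origin (0, 0):
  seg 1: left by d5 = 12/5 → (-12/5, 0)
  seg 2: right by d9 = 8/3 → (4/15, 0)
  seg 3: left by d7 = 32/15 → (-28/15, 0)
  seg 4: down by d3 = 5 → (-28/15, -5)
  seg 5: down by d9 = 8/3 → (-28/15, -23/3)
  seg 6: right by d7 = 32/15 → (4/15, -23/3)
  seg 7: right by d8 = -1 → (-11/15, -23/3)
  seg 8: up by d3 = 5 → (-11/15, -8/3)
  seg 9: left by d1 = 2 → (-41/15, -8/3)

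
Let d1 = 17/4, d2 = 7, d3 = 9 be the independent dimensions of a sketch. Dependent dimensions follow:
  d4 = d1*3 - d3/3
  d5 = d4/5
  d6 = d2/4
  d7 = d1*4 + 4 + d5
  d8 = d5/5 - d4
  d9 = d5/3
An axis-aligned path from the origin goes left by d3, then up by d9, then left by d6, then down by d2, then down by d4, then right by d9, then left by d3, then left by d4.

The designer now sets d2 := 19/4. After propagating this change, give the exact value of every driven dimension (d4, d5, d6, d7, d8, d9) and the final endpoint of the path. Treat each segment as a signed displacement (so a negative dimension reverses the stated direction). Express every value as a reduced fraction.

d4 = 39/4
d5 = 39/20
d6 = 19/16
d7 = 459/20
d8 = -234/25
d9 = 13/20
endpoint = (-2263/80, -277/20)

Apply edit: d2 := 19/4
  d4 = d1*3 - d3/3 = 39/4
  d5 = d4/5 = 39/20
  d6 = d2/4 = 19/16
  d7 = d1*4 + 4 + d5 = 459/20
  d8 = d5/5 - d4 = -234/25
  d9 = d5/3 = 13/20
Walk from origin (0, 0):
  seg 1: left by d3 = 9 → (-9, 0)
  seg 2: up by d9 = 13/20 → (-9, 13/20)
  seg 3: left by d6 = 19/16 → (-163/16, 13/20)
  seg 4: down by d2 = 19/4 → (-163/16, -41/10)
  seg 5: down by d4 = 39/4 → (-163/16, -277/20)
  seg 6: right by d9 = 13/20 → (-763/80, -277/20)
  seg 7: left by d3 = 9 → (-1483/80, -277/20)
  seg 8: left by d4 = 39/4 → (-2263/80, -277/20)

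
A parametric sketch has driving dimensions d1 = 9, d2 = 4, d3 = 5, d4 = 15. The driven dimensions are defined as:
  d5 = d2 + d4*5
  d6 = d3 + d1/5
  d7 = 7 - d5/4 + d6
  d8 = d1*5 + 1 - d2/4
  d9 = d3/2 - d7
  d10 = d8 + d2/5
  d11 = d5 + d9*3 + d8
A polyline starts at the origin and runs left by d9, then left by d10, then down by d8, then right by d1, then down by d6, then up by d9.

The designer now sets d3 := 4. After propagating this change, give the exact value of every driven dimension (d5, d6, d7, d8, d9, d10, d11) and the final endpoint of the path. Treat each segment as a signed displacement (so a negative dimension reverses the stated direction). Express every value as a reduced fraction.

d5 = 79
d6 = 29/5
d7 = -139/20
d8 = 45
d9 = 179/20
d10 = 229/5
d11 = 3017/20
endpoint = (-183/4, -837/20)

Apply edit: d3 := 4
  d5 = d2 + d4*5 = 79
  d6 = d3 + d1/5 = 29/5
  d7 = 7 - d5/4 + d6 = -139/20
  d8 = d1*5 + 1 - d2/4 = 45
  d9 = d3/2 - d7 = 179/20
  d10 = d8 + d2/5 = 229/5
  d11 = d5 + d9*3 + d8 = 3017/20
Walk from origin (0, 0):
  seg 1: left by d9 = 179/20 → (-179/20, 0)
  seg 2: left by d10 = 229/5 → (-219/4, 0)
  seg 3: down by d8 = 45 → (-219/4, -45)
  seg 4: right by d1 = 9 → (-183/4, -45)
  seg 5: down by d6 = 29/5 → (-183/4, -254/5)
  seg 6: up by d9 = 179/20 → (-183/4, -837/20)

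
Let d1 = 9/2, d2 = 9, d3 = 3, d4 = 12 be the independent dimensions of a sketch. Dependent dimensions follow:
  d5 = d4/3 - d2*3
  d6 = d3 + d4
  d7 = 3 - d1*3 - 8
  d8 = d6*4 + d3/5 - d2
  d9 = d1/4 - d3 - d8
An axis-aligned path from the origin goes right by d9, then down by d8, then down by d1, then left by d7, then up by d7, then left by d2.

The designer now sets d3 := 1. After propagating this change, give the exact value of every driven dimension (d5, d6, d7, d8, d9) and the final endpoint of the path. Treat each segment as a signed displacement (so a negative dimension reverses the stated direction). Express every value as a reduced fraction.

d5 = -23
d6 = 13
d7 = -37/2
d8 = 216/5
d9 = -1723/40
endpoint = (-1343/40, -331/5)

Apply edit: d3 := 1
  d5 = d4/3 - d2*3 = -23
  d6 = d3 + d4 = 13
  d7 = 3 - d1*3 - 8 = -37/2
  d8 = d6*4 + d3/5 - d2 = 216/5
  d9 = d1/4 - d3 - d8 = -1723/40
Walk from origin (0, 0):
  seg 1: right by d9 = -1723/40 → (-1723/40, 0)
  seg 2: down by d8 = 216/5 → (-1723/40, -216/5)
  seg 3: down by d1 = 9/2 → (-1723/40, -477/10)
  seg 4: left by d7 = -37/2 → (-983/40, -477/10)
  seg 5: up by d7 = -37/2 → (-983/40, -331/5)
  seg 6: left by d2 = 9 → (-1343/40, -331/5)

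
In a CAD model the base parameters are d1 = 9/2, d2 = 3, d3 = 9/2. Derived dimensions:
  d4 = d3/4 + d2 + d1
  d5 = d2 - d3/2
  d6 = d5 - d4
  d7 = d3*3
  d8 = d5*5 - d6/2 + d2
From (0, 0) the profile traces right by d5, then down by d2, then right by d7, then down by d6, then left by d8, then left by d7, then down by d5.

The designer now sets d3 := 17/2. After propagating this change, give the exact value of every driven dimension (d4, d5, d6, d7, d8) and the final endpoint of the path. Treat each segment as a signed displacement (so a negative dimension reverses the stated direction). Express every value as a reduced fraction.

Apply edit: d3 := 17/2
  d4 = d3/4 + d2 + d1 = 77/8
  d5 = d2 - d3/2 = -5/4
  d6 = d5 - d4 = -87/8
  d7 = d3*3 = 51/2
  d8 = d5*5 - d6/2 + d2 = 35/16
Walk from origin (0, 0):
  seg 1: right by d5 = -5/4 → (-5/4, 0)
  seg 2: down by d2 = 3 → (-5/4, -3)
  seg 3: right by d7 = 51/2 → (97/4, -3)
  seg 4: down by d6 = -87/8 → (97/4, 63/8)
  seg 5: left by d8 = 35/16 → (353/16, 63/8)
  seg 6: left by d7 = 51/2 → (-55/16, 63/8)
  seg 7: down by d5 = -5/4 → (-55/16, 73/8)

d4 = 77/8
d5 = -5/4
d6 = -87/8
d7 = 51/2
d8 = 35/16
endpoint = (-55/16, 73/8)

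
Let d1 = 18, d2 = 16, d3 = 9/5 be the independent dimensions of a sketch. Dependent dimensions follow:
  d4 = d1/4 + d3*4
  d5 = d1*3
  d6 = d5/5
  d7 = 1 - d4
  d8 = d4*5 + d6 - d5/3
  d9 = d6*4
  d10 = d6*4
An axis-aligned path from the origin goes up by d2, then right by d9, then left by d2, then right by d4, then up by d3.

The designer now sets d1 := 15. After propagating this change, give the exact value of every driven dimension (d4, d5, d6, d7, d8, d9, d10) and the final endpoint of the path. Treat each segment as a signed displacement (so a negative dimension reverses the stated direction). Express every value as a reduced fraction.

Apply edit: d1 := 15
  d4 = d1/4 + d3*4 = 219/20
  d5 = d1*3 = 45
  d6 = d5/5 = 9
  d7 = 1 - d4 = -199/20
  d8 = d4*5 + d6 - d5/3 = 195/4
  d9 = d6*4 = 36
  d10 = d6*4 = 36
Walk from origin (0, 0):
  seg 1: up by d2 = 16 → (0, 16)
  seg 2: right by d9 = 36 → (36, 16)
  seg 3: left by d2 = 16 → (20, 16)
  seg 4: right by d4 = 219/20 → (619/20, 16)
  seg 5: up by d3 = 9/5 → (619/20, 89/5)

d4 = 219/20
d5 = 45
d6 = 9
d7 = -199/20
d8 = 195/4
d9 = 36
d10 = 36
endpoint = (619/20, 89/5)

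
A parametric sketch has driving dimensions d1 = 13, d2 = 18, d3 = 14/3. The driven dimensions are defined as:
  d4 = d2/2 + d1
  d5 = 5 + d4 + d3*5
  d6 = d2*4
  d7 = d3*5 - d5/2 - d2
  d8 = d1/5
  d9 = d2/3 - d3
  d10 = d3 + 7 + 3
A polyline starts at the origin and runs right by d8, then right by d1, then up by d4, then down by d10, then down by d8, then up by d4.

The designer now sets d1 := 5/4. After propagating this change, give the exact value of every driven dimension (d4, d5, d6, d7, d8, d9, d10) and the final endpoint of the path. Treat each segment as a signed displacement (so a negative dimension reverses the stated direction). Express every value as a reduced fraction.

Apply edit: d1 := 5/4
  d4 = d2/2 + d1 = 41/4
  d5 = 5 + d4 + d3*5 = 463/12
  d6 = d2*4 = 72
  d7 = d3*5 - d5/2 - d2 = -335/24
  d8 = d1/5 = 1/4
  d9 = d2/3 - d3 = 4/3
  d10 = d3 + 7 + 3 = 44/3
Walk from origin (0, 0):
  seg 1: right by d8 = 1/4 → (1/4, 0)
  seg 2: right by d1 = 5/4 → (3/2, 0)
  seg 3: up by d4 = 41/4 → (3/2, 41/4)
  seg 4: down by d10 = 44/3 → (3/2, -53/12)
  seg 5: down by d8 = 1/4 → (3/2, -14/3)
  seg 6: up by d4 = 41/4 → (3/2, 67/12)

d4 = 41/4
d5 = 463/12
d6 = 72
d7 = -335/24
d8 = 1/4
d9 = 4/3
d10 = 44/3
endpoint = (3/2, 67/12)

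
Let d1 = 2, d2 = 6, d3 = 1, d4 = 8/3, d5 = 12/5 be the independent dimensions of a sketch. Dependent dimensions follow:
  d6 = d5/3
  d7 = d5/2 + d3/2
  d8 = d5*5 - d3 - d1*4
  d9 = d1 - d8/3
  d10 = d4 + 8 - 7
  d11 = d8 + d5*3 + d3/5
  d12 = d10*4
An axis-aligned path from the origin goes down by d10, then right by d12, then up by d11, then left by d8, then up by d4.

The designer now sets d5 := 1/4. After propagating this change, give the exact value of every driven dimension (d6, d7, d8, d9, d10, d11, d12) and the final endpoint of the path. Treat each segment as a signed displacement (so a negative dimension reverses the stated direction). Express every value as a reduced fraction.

Apply edit: d5 := 1/4
  d6 = d5/3 = 1/12
  d7 = d5/2 + d3/2 = 5/8
  d8 = d5*5 - d3 - d1*4 = -31/4
  d9 = d1 - d8/3 = 55/12
  d10 = d4 + 8 - 7 = 11/3
  d11 = d8 + d5*3 + d3/5 = -34/5
  d12 = d10*4 = 44/3
Walk from origin (0, 0):
  seg 1: down by d10 = 11/3 → (0, -11/3)
  seg 2: right by d12 = 44/3 → (44/3, -11/3)
  seg 3: up by d11 = -34/5 → (44/3, -157/15)
  seg 4: left by d8 = -31/4 → (269/12, -157/15)
  seg 5: up by d4 = 8/3 → (269/12, -39/5)

d6 = 1/12
d7 = 5/8
d8 = -31/4
d9 = 55/12
d10 = 11/3
d11 = -34/5
d12 = 44/3
endpoint = (269/12, -39/5)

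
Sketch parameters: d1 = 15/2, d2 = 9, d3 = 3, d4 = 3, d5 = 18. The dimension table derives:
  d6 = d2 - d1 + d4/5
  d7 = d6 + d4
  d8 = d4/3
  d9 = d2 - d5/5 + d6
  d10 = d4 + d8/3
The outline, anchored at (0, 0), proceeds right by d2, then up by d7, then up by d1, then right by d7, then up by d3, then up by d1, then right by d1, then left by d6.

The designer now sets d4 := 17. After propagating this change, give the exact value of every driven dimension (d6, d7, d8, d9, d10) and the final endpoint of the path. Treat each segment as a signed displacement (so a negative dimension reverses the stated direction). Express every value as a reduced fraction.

Apply edit: d4 := 17
  d6 = d2 - d1 + d4/5 = 49/10
  d7 = d6 + d4 = 219/10
  d8 = d4/3 = 17/3
  d9 = d2 - d5/5 + d6 = 103/10
  d10 = d4 + d8/3 = 170/9
Walk from origin (0, 0):
  seg 1: right by d2 = 9 → (9, 0)
  seg 2: up by d7 = 219/10 → (9, 219/10)
  seg 3: up by d1 = 15/2 → (9, 147/5)
  seg 4: right by d7 = 219/10 → (309/10, 147/5)
  seg 5: up by d3 = 3 → (309/10, 162/5)
  seg 6: up by d1 = 15/2 → (309/10, 399/10)
  seg 7: right by d1 = 15/2 → (192/5, 399/10)
  seg 8: left by d6 = 49/10 → (67/2, 399/10)

d6 = 49/10
d7 = 219/10
d8 = 17/3
d9 = 103/10
d10 = 170/9
endpoint = (67/2, 399/10)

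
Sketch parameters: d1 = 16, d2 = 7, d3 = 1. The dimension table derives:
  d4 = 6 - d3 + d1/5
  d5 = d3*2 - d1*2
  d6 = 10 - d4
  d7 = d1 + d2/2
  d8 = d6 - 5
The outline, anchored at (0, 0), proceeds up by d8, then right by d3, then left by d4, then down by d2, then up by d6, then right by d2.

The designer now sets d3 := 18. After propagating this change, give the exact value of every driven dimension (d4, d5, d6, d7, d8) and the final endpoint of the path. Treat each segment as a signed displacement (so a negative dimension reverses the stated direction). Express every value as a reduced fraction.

d4 = -44/5
d5 = 4
d6 = 94/5
d7 = 39/2
d8 = 69/5
endpoint = (169/5, 128/5)

Apply edit: d3 := 18
  d4 = 6 - d3 + d1/5 = -44/5
  d5 = d3*2 - d1*2 = 4
  d6 = 10 - d4 = 94/5
  d7 = d1 + d2/2 = 39/2
  d8 = d6 - 5 = 69/5
Walk from origin (0, 0):
  seg 1: up by d8 = 69/5 → (0, 69/5)
  seg 2: right by d3 = 18 → (18, 69/5)
  seg 3: left by d4 = -44/5 → (134/5, 69/5)
  seg 4: down by d2 = 7 → (134/5, 34/5)
  seg 5: up by d6 = 94/5 → (134/5, 128/5)
  seg 6: right by d2 = 7 → (169/5, 128/5)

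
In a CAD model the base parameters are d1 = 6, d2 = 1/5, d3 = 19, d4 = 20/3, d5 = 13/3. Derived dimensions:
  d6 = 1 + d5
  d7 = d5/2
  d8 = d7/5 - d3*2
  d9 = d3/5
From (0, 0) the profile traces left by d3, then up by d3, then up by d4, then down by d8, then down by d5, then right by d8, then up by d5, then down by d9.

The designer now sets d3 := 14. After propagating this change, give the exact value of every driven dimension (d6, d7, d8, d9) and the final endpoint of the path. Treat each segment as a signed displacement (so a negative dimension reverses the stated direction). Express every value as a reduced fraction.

d6 = 16/3
d7 = 13/6
d8 = -827/30
d9 = 14/5
endpoint = (-1247/30, 1363/30)

Apply edit: d3 := 14
  d6 = 1 + d5 = 16/3
  d7 = d5/2 = 13/6
  d8 = d7/5 - d3*2 = -827/30
  d9 = d3/5 = 14/5
Walk from origin (0, 0):
  seg 1: left by d3 = 14 → (-14, 0)
  seg 2: up by d3 = 14 → (-14, 14)
  seg 3: up by d4 = 20/3 → (-14, 62/3)
  seg 4: down by d8 = -827/30 → (-14, 1447/30)
  seg 5: down by d5 = 13/3 → (-14, 439/10)
  seg 6: right by d8 = -827/30 → (-1247/30, 439/10)
  seg 7: up by d5 = 13/3 → (-1247/30, 1447/30)
  seg 8: down by d9 = 14/5 → (-1247/30, 1363/30)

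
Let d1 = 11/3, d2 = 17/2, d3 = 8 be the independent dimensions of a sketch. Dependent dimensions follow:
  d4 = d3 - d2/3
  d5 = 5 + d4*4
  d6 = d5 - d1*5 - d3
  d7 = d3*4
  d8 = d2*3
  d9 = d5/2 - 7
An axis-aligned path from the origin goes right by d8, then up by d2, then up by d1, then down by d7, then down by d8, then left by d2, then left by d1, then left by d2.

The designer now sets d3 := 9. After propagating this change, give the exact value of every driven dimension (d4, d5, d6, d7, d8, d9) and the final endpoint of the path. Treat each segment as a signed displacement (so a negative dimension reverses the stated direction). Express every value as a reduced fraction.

Apply edit: d3 := 9
  d4 = d3 - d2/3 = 37/6
  d5 = 5 + d4*4 = 89/3
  d6 = d5 - d1*5 - d3 = 7/3
  d7 = d3*4 = 36
  d8 = d2*3 = 51/2
  d9 = d5/2 - 7 = 47/6
Walk from origin (0, 0):
  seg 1: right by d8 = 51/2 → (51/2, 0)
  seg 2: up by d2 = 17/2 → (51/2, 17/2)
  seg 3: up by d1 = 11/3 → (51/2, 73/6)
  seg 4: down by d7 = 36 → (51/2, -143/6)
  seg 5: down by d8 = 51/2 → (51/2, -148/3)
  seg 6: left by d2 = 17/2 → (17, -148/3)
  seg 7: left by d1 = 11/3 → (40/3, -148/3)
  seg 8: left by d2 = 17/2 → (29/6, -148/3)

d4 = 37/6
d5 = 89/3
d6 = 7/3
d7 = 36
d8 = 51/2
d9 = 47/6
endpoint = (29/6, -148/3)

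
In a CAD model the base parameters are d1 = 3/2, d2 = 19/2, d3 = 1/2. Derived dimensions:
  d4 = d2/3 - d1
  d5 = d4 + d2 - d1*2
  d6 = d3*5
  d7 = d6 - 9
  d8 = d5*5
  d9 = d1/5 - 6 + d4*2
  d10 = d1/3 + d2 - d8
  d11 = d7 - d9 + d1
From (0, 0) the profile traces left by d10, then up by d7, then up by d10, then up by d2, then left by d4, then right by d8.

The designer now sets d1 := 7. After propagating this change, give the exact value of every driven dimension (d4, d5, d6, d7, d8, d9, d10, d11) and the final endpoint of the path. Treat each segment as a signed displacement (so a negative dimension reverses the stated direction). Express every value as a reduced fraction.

d4 = -23/6
d5 = -25/3
d6 = 5/2
d7 = -13/2
d8 = -125/3
d9 = -184/15
d10 = 107/2
d11 = 383/30
endpoint = (-274/3, 113/2)

Apply edit: d1 := 7
  d4 = d2/3 - d1 = -23/6
  d5 = d4 + d2 - d1*2 = -25/3
  d6 = d3*5 = 5/2
  d7 = d6 - 9 = -13/2
  d8 = d5*5 = -125/3
  d9 = d1/5 - 6 + d4*2 = -184/15
  d10 = d1/3 + d2 - d8 = 107/2
  d11 = d7 - d9 + d1 = 383/30
Walk from origin (0, 0):
  seg 1: left by d10 = 107/2 → (-107/2, 0)
  seg 2: up by d7 = -13/2 → (-107/2, -13/2)
  seg 3: up by d10 = 107/2 → (-107/2, 47)
  seg 4: up by d2 = 19/2 → (-107/2, 113/2)
  seg 5: left by d4 = -23/6 → (-149/3, 113/2)
  seg 6: right by d8 = -125/3 → (-274/3, 113/2)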